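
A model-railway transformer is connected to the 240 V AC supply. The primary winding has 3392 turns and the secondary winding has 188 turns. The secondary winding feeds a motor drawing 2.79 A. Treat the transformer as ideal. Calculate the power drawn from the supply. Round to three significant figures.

P ≈ 37.1 W

I_p = I_s × N_s/N_p = 2.79 × 188/3392 = 0.15463 A.
P = V_p I_p = 240 × 0.15463 = 37.1 W.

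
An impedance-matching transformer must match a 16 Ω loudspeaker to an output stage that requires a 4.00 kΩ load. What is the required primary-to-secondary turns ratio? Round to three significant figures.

N_p/N_s ≈ 15.8

Z_p/Z_s = (N_p/N_s)², so N_p/N_s = √(4000/16) = √250 = 15.8.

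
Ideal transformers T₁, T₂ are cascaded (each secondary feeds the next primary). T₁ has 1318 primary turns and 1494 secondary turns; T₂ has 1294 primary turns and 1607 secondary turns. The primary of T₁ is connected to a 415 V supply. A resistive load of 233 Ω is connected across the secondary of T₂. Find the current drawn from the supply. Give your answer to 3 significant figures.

After T₁: V = 415.00 × 1494/1318 = 470.42 V.
After T₂: V = 470.42 × 1607/1294 = 584.20 V.
I_load = 584.20/233 = 2.5073 A, so P_out = 584.20 × 2.5073 = 1464.8 W.
All ideal ⇒ P_in = P_out, so I_supply = 1464.8/415 = 3.53 A.

I_supply ≈ 3.53 A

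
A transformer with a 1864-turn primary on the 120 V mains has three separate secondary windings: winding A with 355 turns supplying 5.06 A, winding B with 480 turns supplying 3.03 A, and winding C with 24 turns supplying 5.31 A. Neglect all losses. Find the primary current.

V_A = 120 × 355/1864 = 22.854 V; V_B = 120 × 480/1864 = 30.901 V; V_C = 120 × 24/1864 = 1.5451 V.
P_out = V_A I_A + V_B I_B + V_C I_C = 22.854×5.06 + 30.901×3.03 + 1.5451×5.31 = 115.64 + 93.631 + 8.2043 = 217.48 W.
Ideal ⇒ P_in = P_out, so I_p = P_out/V_p = 217.48/120 = 1.81 A.

I_p ≈ 1.81 A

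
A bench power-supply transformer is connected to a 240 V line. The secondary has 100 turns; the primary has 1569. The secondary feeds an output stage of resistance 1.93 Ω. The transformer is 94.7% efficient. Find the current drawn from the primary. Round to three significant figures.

I_p ≈ 0.533 A

V_s = 240 × 100/1569 = 15.296 V.
I_s = V_s/R = 15.296/1.93 = 7.9256 A.
P_out = V_s I_s = 15.296 × 7.9256 = 121.23 W.
P_in = P_out/η = 121.23/0.947 = 128.02 W.
I_p = P_in/V_p = 128.02/240 = 0.533 A.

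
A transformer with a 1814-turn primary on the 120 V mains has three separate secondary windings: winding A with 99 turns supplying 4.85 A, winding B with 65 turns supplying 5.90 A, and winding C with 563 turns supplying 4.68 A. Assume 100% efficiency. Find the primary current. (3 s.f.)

I_p ≈ 1.93 A

V_A = 120 × 99/1814 = 6.5491 V; V_B = 120 × 65/1814 = 4.2999 V; V_C = 120 × 563/1814 = 37.244 V.
P_out = V_A I_A + V_B I_B + V_C I_C = 6.5491×4.85 + 4.2999×5.90 + 37.244×4.68 = 31.763 + 25.369 + 174.30 = 231.43 W.
Ideal ⇒ P_in = P_out, so I_p = P_out/V_p = 231.43/120 = 1.93 A.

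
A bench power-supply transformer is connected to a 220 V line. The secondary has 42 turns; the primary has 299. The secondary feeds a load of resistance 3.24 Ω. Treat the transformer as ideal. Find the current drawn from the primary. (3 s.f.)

I_p ≈ 1.34 A

V_s = V_p × N_s/N_p = 220 × 42/299 = 30.903 V.
I_s = V_s/R = 30.903/3.24 = 9.5380 A.
For an ideal transformer I_p N_p = I_s N_s, so I_p = 9.5380 × 42/299 = 1.34 A.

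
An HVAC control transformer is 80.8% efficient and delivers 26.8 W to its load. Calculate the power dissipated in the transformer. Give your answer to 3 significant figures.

P_in = P_out/η = 26.8/0.808 = 33.1683 W.
P_loss = P_in − P_out = 33.1683 − 26.8 = 6.37 W.

P_loss ≈ 6.37 W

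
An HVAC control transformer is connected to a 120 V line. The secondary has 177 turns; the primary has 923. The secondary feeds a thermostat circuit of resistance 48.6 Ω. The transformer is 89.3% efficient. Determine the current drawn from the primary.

V_s = 120 × 177/923 = 23.012 V.
I_s = V_s/R = 23.012/48.6 = 0.47350 A.
P_out = V_s I_s = 23.012 × 0.47350 = 10.896 W.
P_in = P_out/η = 10.896/0.893 = 12.202 W.
I_p = P_in/V_p = 12.202/120 = 0.102 A.

I_p ≈ 0.102 A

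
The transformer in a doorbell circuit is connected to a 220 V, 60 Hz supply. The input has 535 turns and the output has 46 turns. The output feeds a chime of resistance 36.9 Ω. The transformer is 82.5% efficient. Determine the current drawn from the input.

V_out = 220 × 46/535 = 18.916 V.
I_out = V_out/R = 18.916/36.9 = 0.51263 A.
P_out = V_out I_out = 18.916 × 0.51263 = 9.6968 W.
P_in = P_out/η = 9.6968/0.825 = 11.754 W.
I_in = P_in/V_in = 11.754/220 = 0.0534 A.

I_in ≈ 0.0534 A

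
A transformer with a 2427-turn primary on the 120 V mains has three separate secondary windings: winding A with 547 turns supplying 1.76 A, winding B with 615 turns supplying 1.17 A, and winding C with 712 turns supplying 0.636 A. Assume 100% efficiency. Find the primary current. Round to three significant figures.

V_A = 120 × 547/2427 = 27.046 V; V_B = 120 × 615/2427 = 30.408 V; V_C = 120 × 712/2427 = 35.204 V.
P_out = V_A I_A + V_B I_B + V_C I_C = 27.046×1.76 + 30.408×1.17 + 35.204×0.636 = 47.600 + 35.577 + 22.390 = 105.57 W.
Ideal ⇒ P_in = P_out, so I_p = P_out/V_p = 105.57/120 = 0.880 A.

I_p ≈ 0.880 A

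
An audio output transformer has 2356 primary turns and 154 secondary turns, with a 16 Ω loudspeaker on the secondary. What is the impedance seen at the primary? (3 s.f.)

Z_p = (N_p/N_s)² × Z_s = (2356/154)² × 16 = 3740 Ω.

Z_p ≈ 3740 Ω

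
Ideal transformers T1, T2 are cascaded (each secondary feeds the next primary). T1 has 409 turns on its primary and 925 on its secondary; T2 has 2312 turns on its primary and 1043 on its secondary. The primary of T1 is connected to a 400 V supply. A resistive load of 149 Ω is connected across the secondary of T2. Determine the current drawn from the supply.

After T1: V = 400.00 × 925/409 = 904.65 V.
After T2: V = 904.65 × 1043/2312 = 408.11 V.
I_load = 408.11/149 = 2.7390 A, so P_out = 408.11 × 2.7390 = 1117.8 W.
All ideal ⇒ P_in = P_out, so I_supply = 1117.8/400 = 2.79 A.

I_supply ≈ 2.79 A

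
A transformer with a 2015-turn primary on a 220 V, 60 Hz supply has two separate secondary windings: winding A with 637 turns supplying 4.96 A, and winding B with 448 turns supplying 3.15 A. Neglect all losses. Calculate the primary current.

I_p ≈ 2.27 A

V_A = 220 × 637/2015 = 69.548 V; V_B = 220 × 448/2015 = 48.913 V.
P_out = V_A I_A + V_B I_B = 69.548×4.96 + 48.913×3.15 = 344.96 + 154.08 = 499.04 W.
Ideal ⇒ P_in = P_out, so I_p = P_out/V_p = 499.04/220 = 2.27 A.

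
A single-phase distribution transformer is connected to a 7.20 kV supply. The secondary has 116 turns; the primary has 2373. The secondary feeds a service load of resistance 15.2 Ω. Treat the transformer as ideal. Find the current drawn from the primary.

I_p ≈ 1.13 A

V_s = V_p × N_s/N_p = 7200 × 116/2373 = 351.96 V.
I_s = V_s/R = 351.96/15.2 = 23.155 A.
For an ideal transformer I_p N_p = I_s N_s, so I_p = 23.155 × 116/2373 = 1.13 A.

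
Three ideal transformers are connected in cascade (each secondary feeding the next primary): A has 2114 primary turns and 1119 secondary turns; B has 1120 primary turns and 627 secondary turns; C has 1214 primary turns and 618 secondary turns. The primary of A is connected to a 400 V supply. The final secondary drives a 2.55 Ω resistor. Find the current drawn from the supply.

I_supply ≈ 3.57 A

After A: V = 400.00 × 1119/2114 = 211.73 V.
After B: V = 211.73 × 627/1120 = 118.53 V.
After C: V = 118.53 × 618/1214 = 60.340 V.
I_load = 60.340/2.55 = 23.663 A, so P_out = 60.340 × 23.663 = 1427.8 W.
All ideal ⇒ P_in = P_out, so I_supply = 1427.8/400 = 3.57 A.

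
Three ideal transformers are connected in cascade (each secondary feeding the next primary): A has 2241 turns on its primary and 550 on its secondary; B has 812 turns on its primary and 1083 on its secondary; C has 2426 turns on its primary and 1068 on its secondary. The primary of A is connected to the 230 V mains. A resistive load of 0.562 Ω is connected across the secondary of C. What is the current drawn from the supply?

I_supply ≈ 8.50 A

Secondary of A: V = 230.00 × 550/2241 = 56.448 V.
Secondary of B: V = 56.448 × 1083/812 = 75.287 V.
Secondary of C: V = 75.287 × 1068/2426 = 33.144 V.
I_load = 33.144/0.562 = 58.975 A, so P_out = 33.144 × 58.975 = 1954.6 W.
All ideal ⇒ P_in = P_out, so I_supply = 1954.6/230 = 8.50 A.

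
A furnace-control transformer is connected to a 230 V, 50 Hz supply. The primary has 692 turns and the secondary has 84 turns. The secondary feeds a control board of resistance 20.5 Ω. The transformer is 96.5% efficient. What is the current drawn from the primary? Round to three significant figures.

I_p ≈ 0.171 A

V_s = 230 × 84/692 = 27.919 V.
I_s = V_s/R = 27.919/20.5 = 1.3619 A.
P_out = V_s I_s = 27.919 × 1.3619 = 38.023 W.
P_in = P_out/η = 38.023/0.965 = 39.402 W.
I_p = P_in/V_p = 39.402/230 = 0.171 A.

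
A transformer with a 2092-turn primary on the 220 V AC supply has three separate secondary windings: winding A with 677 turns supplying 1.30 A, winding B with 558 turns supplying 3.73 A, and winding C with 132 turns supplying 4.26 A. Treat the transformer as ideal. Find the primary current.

I_p ≈ 1.68 A

V_A = 220 × 677/2092 = 71.195 V; V_B = 220 × 558/2092 = 58.681 V; V_C = 220 × 132/2092 = 13.881 V.
P_out = V_A I_A + V_B I_B + V_C I_C = 71.195×1.30 + 58.681×3.73 + 13.881×4.26 = 92.554 + 218.88 + 59.135 = 370.57 W.
Ideal ⇒ P_in = P_out, so I_p = P_out/V_p = 370.57/220 = 1.68 A.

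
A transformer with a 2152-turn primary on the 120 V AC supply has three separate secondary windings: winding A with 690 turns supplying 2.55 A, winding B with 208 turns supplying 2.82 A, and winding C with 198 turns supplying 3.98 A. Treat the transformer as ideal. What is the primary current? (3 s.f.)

V_A = 120 × 690/2152 = 38.476 V; V_B = 120 × 208/2152 = 11.599 V; V_C = 120 × 198/2152 = 11.041 V.
P_out = V_A I_A + V_B I_B + V_C I_C = 38.476×2.55 + 11.599×2.82 + 11.041×3.98 = 98.113 + 32.708 + 43.943 = 174.76 W.
Ideal ⇒ P_in = P_out, so I_p = P_out/V_p = 174.76/120 = 1.46 A.

I_p ≈ 1.46 A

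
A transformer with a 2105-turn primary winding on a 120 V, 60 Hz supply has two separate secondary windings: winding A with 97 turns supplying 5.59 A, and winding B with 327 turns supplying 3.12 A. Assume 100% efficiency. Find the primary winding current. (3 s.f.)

V_A = 120 × 97/2105 = 5.5297 V; V_B = 120 × 327/2105 = 18.641 V.
P_out = V_A I_A + V_B I_B = 5.5297×5.59 + 18.641×3.12 = 30.911 + 58.161 = 89.072 W.
Ideal ⇒ P_in = P_out, so I_p = P_out/V_p = 89.072/120 = 0.742 A.

I_p ≈ 0.742 A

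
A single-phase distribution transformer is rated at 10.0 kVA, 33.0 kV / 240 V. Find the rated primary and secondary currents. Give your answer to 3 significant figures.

I_p = S/V_p = 10000/33000 = 0.303 A.
I_s = S/V_s = 10000/240 = 41.7 A.

I_p ≈ 0.303 A, I_s ≈ 41.7 A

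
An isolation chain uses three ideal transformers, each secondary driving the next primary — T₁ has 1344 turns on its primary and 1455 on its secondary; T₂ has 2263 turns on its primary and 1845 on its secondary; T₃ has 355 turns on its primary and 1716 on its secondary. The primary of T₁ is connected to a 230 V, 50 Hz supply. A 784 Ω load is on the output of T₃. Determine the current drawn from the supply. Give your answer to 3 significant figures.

Secondary of T₁: V = 230.00 × 1455/1344 = 249.00 V.
Secondary of T₂: V = 249.00 × 1845/2263 = 203.00 V.
Secondary of T₃: V = 203.00 × 1716/355 = 981.28 V.
I_load = 981.28/784 = 1.2516 A, so P_out = 981.28 × 1.2516 = 1228.2 W.
All ideal ⇒ P_in = P_out, so I_supply = 1228.2/230 = 5.34 A.

I_supply ≈ 5.34 A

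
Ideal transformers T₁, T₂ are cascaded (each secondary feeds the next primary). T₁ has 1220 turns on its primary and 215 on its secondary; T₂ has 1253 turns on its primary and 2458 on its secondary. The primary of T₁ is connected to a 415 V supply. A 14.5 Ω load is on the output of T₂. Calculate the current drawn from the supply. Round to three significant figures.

Secondary of T₁: V = 415.00 × 215/1220 = 73.135 V.
Secondary of T₂: V = 73.135 × 2458/1253 = 143.47 V.
I_load = 143.47/14.5 = 9.8944 A, so P_out = 143.47 × 9.8944 = 1419.5 W.
All ideal ⇒ P_in = P_out, so I_supply = 1419.5/415 = 3.42 A.

I_supply ≈ 3.42 A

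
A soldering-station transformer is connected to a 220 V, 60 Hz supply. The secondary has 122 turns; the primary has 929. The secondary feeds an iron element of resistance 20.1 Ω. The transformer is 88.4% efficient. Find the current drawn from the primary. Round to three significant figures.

I_p ≈ 0.214 A

V_s = 220 × 122/929 = 28.891 V.
I_s = V_s/R = 28.891/20.1 = 1.4374 A.
P_out = V_s I_s = 28.891 × 1.4374 = 41.528 W.
P_in = P_out/η = 41.528/0.884 = 46.977 W.
I_p = P_in/V_p = 46.977/220 = 0.214 A.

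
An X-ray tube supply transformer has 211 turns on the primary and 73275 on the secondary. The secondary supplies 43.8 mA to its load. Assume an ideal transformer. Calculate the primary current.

For an ideal transformer I_p/I_s = N_s/N_p, so I_p = 0.0438 × 73275/211 = 15.2 A.

I_p ≈ 15.2 A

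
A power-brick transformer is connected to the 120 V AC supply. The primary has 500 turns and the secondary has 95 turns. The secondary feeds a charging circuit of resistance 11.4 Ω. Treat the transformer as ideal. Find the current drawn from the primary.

I_p ≈ 0.380 A

V_s = V_p × N_s/N_p = 120 × 95/500 = 22.800 V.
I_s = V_s/R = 22.800/11.4 = 2.0000 A.
For an ideal transformer I_p N_p = I_s N_s, so I_p = 2.0000 × 95/500 = 0.380 A.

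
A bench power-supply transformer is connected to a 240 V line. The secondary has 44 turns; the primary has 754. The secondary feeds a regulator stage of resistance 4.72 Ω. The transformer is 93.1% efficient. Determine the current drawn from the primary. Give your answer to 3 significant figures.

I_p ≈ 0.186 A

V_s = 240 × 44/754 = 14.005 V.
I_s = V_s/R = 14.005/4.72 = 2.9672 A.
P_out = V_s I_s = 14.005 × 2.9672 = 41.557 W.
P_in = P_out/η = 41.557/0.931 = 44.637 W.
I_p = P_in/V_p = 44.637/240 = 0.186 A.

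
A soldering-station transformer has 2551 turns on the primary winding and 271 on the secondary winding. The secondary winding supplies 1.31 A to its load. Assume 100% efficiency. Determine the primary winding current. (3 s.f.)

For an ideal transformer I_p/I_s = N_s/N_p, so I_p = 1.31 × 271/2551 = 0.139 A.

I_p ≈ 0.139 A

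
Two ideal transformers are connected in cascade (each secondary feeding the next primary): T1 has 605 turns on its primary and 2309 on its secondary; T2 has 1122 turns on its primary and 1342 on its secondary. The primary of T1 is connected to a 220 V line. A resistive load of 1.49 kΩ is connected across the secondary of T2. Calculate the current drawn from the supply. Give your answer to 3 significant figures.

Secondary of T1: V = 220.00 × 2309/605 = 839.64 V.
Secondary of T2: V = 839.64 × 1342/1122 = 1004.3 V.
I_load = 1004.3/1490 = 0.67401 A, so P_out = 1004.3 × 0.67401 = 676.89 W.
All ideal ⇒ P_in = P_out, so I_supply = 676.89/220 = 3.08 A.

I_supply ≈ 3.08 A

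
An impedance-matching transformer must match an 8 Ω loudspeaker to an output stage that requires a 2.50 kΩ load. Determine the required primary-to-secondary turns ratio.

Z_p/Z_s = (N_p/N_s)², so N_p/N_s = √(2500/8) = √312 = 17.7.

N_p/N_s ≈ 17.7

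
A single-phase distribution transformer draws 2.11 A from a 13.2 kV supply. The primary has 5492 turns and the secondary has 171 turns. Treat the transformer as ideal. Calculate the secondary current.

I_s/I_p = N_p/N_s, so I_s = 2.11 × 5492/171 = 67.8 A.

I_s ≈ 67.8 A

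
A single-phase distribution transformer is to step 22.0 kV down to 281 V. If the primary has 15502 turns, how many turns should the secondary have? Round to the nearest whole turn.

N_s = 198 turns

N_s/N_p = V_s/V_p, so N_s = 15502 × 281/22000 = 198.0 ≈ 198 turns.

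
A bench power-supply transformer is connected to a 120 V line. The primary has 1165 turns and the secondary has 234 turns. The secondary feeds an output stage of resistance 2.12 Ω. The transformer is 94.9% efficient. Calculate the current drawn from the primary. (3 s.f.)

I_p ≈ 2.41 A

V_s = 120 × 234/1165 = 24.103 V.
I_s = V_s/R = 24.103/2.12 = 11.369 A.
P_out = V_s I_s = 24.103 × 11.369 = 274.04 W.
P_in = P_out/η = 274.04/0.949 = 288.76 W.
I_p = P_in/V_p = 288.76/120 = 2.41 A.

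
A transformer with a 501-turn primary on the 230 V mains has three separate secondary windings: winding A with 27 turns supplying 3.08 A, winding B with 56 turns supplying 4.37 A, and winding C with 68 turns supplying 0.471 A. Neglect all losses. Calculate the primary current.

V_A = 230 × 27/501 = 12.395 V; V_B = 230 × 56/501 = 25.709 V; V_C = 230 × 68/501 = 31.218 V.
P_out = V_A I_A + V_B I_B + V_C I_C = 12.395×3.08 + 25.709×4.37 + 31.218×0.471 = 38.177 + 112.35 + 14.703 = 165.23 W.
Ideal ⇒ P_in = P_out, so I_p = P_out/V_p = 165.23/230 = 0.718 A.

I_p ≈ 0.718 A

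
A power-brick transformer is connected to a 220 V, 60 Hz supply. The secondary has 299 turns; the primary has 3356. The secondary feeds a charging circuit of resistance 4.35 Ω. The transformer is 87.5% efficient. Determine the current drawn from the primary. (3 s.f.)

V_s = 220 × 299/3356 = 19.601 V.
I_s = V_s/R = 19.601/4.35 = 4.5059 A.
P_out = V_s I_s = 19.601 × 4.5059 = 88.319 W.
P_in = P_out/η = 88.319/0.875 = 100.94 W.
I_p = P_in/V_p = 100.94/220 = 0.459 A.

I_p ≈ 0.459 A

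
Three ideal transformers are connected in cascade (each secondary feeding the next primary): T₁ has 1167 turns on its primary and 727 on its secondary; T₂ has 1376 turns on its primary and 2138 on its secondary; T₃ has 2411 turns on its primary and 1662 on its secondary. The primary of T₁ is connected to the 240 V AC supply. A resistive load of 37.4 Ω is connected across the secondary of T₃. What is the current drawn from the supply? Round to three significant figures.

I_supply ≈ 2.86 A

After T₁: V = 240.00 × 727/1167 = 149.51 V.
After T₂: V = 149.51 × 2138/1376 = 232.31 V.
After T₃: V = 232.31 × 1662/2411 = 160.14 V.
I_load = 160.14/37.4 = 4.2818 A, so P_out = 160.14 × 4.2818 = 685.68 W.
All ideal ⇒ P_in = P_out, so I_supply = 685.68/240 = 2.86 A.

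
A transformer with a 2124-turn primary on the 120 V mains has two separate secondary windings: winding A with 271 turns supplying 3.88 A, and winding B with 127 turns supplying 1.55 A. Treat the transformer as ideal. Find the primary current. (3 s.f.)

I_p ≈ 0.588 A

V_A = 120 × 271/2124 = 15.311 V; V_B = 120 × 127/2124 = 7.1751 V.
P_out = V_A I_A + V_B I_B = 15.311×3.88 + 7.1751×1.55 = 59.406 + 11.121 = 70.527 W.
Ideal ⇒ P_in = P_out, so I_p = P_out/V_p = 70.527/120 = 0.588 A.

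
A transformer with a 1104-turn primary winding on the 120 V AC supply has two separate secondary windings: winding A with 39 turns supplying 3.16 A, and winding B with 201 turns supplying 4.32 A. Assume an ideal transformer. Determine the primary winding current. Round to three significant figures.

I_p ≈ 0.898 A

V_A = 120 × 39/1104 = 4.2391 V; V_B = 120 × 201/1104 = 21.848 V.
P_out = V_A I_A + V_B I_B = 4.2391×3.16 + 21.848×4.32 = 13.396 + 94.383 = 107.78 W.
Ideal ⇒ P_in = P_out, so I_p = P_out/V_p = 107.78/120 = 0.898 A.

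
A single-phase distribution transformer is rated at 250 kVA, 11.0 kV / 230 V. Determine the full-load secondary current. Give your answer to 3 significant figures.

I_s ≈ 1090 A

I_s = S/V_s = 250000/230 = 1090 A.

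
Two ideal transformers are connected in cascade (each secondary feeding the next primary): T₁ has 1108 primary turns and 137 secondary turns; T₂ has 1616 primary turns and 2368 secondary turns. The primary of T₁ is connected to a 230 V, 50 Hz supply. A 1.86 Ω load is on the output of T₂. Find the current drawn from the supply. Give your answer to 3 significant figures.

I_supply ≈ 4.06 A

Secondary of T₁: V = 230.00 × 137/1108 = 28.439 V.
Secondary of T₂: V = 28.439 × 2368/1616 = 41.672 V.
I_load = 41.672/1.86 = 22.405 A, so P_out = 41.672 × 22.405 = 933.65 W.
All ideal ⇒ P_in = P_out, so I_supply = 933.65/230 = 4.06 A.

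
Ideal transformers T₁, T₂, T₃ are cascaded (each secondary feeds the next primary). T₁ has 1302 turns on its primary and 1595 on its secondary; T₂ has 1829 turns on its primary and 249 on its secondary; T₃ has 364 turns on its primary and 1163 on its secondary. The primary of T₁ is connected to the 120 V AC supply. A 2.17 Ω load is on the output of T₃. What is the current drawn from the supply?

I_supply ≈ 15.7 A

Secondary of T₁: V = 120.00 × 1595/1302 = 147.00 V.
Secondary of T₂: V = 147.00 × 249/1829 = 20.013 V.
Secondary of T₃: V = 20.013 × 1163/364 = 63.943 V.
I_load = 63.943/2.17 = 29.467 A, so P_out = 63.943 × 29.467 = 1884.2 W.
All ideal ⇒ P_in = P_out, so I_supply = 1884.2/120 = 15.7 A.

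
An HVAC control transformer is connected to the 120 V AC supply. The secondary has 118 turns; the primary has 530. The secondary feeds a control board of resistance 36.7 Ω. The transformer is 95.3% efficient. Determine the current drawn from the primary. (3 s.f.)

V_s = 120 × 118/530 = 26.717 V.
I_s = V_s/R = 26.717/36.7 = 0.72798 A.
P_out = V_s I_s = 26.717 × 0.72798 = 19.450 W.
P_in = P_out/η = 19.450/0.953 = 20.409 W.
I_p = P_in/V_p = 20.409/120 = 0.170 A.

I_p ≈ 0.170 A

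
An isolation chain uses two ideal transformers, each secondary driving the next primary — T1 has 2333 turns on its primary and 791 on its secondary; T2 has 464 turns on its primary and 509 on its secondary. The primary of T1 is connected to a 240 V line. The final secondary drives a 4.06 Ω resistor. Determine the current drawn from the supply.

Secondary of T1: V = 240.00 × 791/2333 = 81.372 V.
Secondary of T2: V = 81.372 × 509/464 = 89.263 V.
I_load = 89.263/4.06 = 21.986 A, so P_out = 89.263 × 21.986 = 1962.5 W.
All ideal ⇒ P_in = P_out, so I_supply = 1962.5/240 = 8.18 A.

I_supply ≈ 8.18 A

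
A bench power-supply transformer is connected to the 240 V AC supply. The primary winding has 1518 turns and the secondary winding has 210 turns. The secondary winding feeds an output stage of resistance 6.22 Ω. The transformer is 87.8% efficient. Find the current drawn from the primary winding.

V_s = 240 × 210/1518 = 33.202 V.
I_s = V_s/R = 33.202/6.22 = 5.3379 A.
P_out = V_s I_s = 33.202 × 5.3379 = 177.23 W.
P_in = P_out/η = 177.23/0.878 = 201.85 W.
I_p = P_in/V_p = 201.85/240 = 0.841 A.

I_p ≈ 0.841 A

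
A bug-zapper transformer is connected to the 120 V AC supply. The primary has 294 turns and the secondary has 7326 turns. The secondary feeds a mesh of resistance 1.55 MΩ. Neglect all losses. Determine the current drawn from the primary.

I_p ≈ 0.0481 A

V_s = V_p × N_s/N_p = 120 × 7326/294 = 2990.2 V.
I_s = V_s/R = 2990.2/(1.55×10^6) = 0.0019292 A.
For an ideal transformer I_p N_p = I_s N_s, so I_p = 0.0019292 × 7326/294 = 0.0481 A.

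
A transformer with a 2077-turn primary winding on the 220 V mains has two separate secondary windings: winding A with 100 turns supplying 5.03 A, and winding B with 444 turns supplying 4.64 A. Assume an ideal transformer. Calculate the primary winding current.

V_A = 220 × 100/2077 = 10.592 V; V_B = 220 × 444/2077 = 47.029 V.
P_out = V_A I_A + V_B I_B = 10.592×5.03 + 47.029×4.64 = 53.279 + 218.22 = 271.50 W.
Ideal ⇒ P_in = P_out, so I_p = P_out/V_p = 271.50/220 = 1.23 A.

I_p ≈ 1.23 A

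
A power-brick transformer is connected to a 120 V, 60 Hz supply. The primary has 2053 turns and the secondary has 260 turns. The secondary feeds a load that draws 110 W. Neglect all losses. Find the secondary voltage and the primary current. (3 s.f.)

V_s ≈ 15.2 V, I_p ≈ 0.917 A

V_s = V_p × N_s/N_p = 120 × 260/2053 = 15.197 V.
I_s = P/V_s = 110/15.197 = 7.2381 A.
I_p = I_s × N_s/N_p = 7.2381 × 260/2053 = 0.917 A.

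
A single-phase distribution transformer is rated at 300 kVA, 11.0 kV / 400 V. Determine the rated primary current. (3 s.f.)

I_p = S/V_p = 300000/11000 = 27.3 A.

I_p ≈ 27.3 A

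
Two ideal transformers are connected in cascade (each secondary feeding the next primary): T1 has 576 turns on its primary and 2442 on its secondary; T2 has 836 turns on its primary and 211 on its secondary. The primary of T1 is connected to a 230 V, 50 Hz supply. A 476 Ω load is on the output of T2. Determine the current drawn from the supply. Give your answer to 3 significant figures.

I_supply ≈ 0.553 A

Secondary of T1: V = 230.00 × 2442/576 = 975.10 V.
Secondary of T2: V = 975.10 × 211/836 = 246.11 V.
I_load = 246.11/476 = 0.51704 A, so P_out = 246.11 × 0.51704 = 127.25 W.
All ideal ⇒ P_in = P_out, so I_supply = 127.25/230 = 0.553 A.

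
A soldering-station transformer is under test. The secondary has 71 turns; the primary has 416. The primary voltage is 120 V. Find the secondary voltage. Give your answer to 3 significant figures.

V_s/V_p = N_s/N_p, so V_s = 120 × 71/416 = 20.5 V.

V_s ≈ 20.5 V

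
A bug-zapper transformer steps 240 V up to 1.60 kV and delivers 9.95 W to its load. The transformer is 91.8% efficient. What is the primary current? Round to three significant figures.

P_in = P_out/η = 9.95/0.918 = 10.839 W.
I_p = P_in/V_p = 10.839/240 = 0.0452 A.

I_p ≈ 0.0452 A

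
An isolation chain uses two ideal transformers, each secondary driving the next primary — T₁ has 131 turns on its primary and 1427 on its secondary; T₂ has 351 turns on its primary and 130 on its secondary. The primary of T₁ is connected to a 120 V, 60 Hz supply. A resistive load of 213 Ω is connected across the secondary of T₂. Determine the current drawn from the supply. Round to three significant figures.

I_supply ≈ 9.17 A

Secondary of T₁: V = 120.00 × 1427/131 = 1307.2 V.
Secondary of T₂: V = 1307.2 × 130/351 = 484.14 V.
I_load = 484.14/213 = 2.2730 A, so P_out = 484.14 × 2.2730 = 1100.4 W.
All ideal ⇒ P_in = P_out, so I_supply = 1100.4/120 = 9.17 A.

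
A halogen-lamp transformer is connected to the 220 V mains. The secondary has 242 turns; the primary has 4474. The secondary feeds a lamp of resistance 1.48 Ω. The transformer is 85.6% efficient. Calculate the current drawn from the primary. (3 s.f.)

I_p ≈ 0.508 A

V_s = 220 × 242/4474 = 11.900 V.
I_s = V_s/R = 11.900/1.48 = 8.0404 A.
P_out = V_s I_s = 11.900 × 8.0404 = 95.680 W.
P_in = P_out/η = 95.680/0.856 = 111.78 W.
I_p = P_in/V_p = 111.78/220 = 0.508 A.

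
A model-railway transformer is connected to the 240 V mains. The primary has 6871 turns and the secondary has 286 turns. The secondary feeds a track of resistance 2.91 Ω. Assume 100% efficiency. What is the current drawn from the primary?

I_p ≈ 0.143 A

V_s = V_p × N_s/N_p = 240 × 286/6871 = 9.9898 V.
I_s = V_s/R = 9.9898/2.91 = 3.4329 A.
For an ideal transformer I_p N_p = I_s N_s, so I_p = 3.4329 × 286/6871 = 0.143 A.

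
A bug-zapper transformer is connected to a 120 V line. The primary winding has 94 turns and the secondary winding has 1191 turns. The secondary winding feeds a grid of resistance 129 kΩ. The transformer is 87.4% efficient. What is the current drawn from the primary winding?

I_p ≈ 0.171 A

V_s = 120 × 1191/94 = 1520.4 V.
I_s = V_s/R = 1520.4/129000 = 0.011786 A.
P_out = V_s I_s = 1520.4 × 0.011786 = 17.920 W.
P_in = P_out/η = 17.920/0.874 = 20.504 W.
I_p = P_in/V_p = 20.504/120 = 0.171 A.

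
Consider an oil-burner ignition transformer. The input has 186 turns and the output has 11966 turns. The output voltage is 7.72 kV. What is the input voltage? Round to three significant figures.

V_in/V_out = N_in/N_out, so V_in = 7720 × 186/11966 = 120 V.

V_in ≈ 120 V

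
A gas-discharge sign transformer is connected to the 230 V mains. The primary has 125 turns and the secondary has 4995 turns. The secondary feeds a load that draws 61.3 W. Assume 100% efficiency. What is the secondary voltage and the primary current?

V_s = V_p × N_s/N_p = 230 × 4995/125 = 9190.8 V.
I_s = P/V_s = 61.3/9190.8 = 0.0066697 A.
I_p = I_s × N_s/N_p = 0.0066697 × 4995/125 = 0.267 A.

V_s ≈ 9190 V, I_p ≈ 0.267 A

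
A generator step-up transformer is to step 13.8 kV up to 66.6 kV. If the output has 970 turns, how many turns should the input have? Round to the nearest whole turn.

N_in = 201 turns

N_in/N_out = V_in/V_out, so N_in = 970 × 13800/66600 = 201.0 ≈ 201 turns.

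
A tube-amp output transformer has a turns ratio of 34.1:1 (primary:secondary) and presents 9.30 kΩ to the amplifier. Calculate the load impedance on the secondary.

Z_s = Z_p/(N_p/N_s)² = 9300/34.1² = 8.00 Ω.

Z_s ≈ 8.00 Ω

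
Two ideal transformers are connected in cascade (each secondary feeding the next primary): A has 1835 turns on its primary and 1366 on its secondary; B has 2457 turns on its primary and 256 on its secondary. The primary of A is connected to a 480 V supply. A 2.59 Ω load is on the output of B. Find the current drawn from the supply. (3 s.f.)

Secondary of A: V = 480.00 × 1366/1835 = 357.32 V.
Secondary of B: V = 357.32 × 256/2457 = 37.230 V.
I_load = 37.230/2.59 = 14.374 A, so P_out = 37.230 × 14.374 = 535.16 W.
All ideal ⇒ P_in = P_out, so I_supply = 535.16/480 = 1.11 A.

I_supply ≈ 1.11 A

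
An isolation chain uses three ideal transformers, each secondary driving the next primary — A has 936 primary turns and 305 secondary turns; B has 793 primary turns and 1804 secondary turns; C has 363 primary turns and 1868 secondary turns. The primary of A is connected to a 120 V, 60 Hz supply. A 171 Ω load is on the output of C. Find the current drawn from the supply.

I_supply ≈ 10.2 A

Secondary of A: V = 120.00 × 305/936 = 39.103 V.
Secondary of B: V = 39.103 × 1804/793 = 88.955 V.
Secondary of C: V = 88.955 × 1868/363 = 457.76 V.
I_load = 457.76/171 = 2.6770 A, so P_out = 457.76 × 2.6770 = 1225.4 W.
All ideal ⇒ P_in = P_out, so I_supply = 1225.4/120 = 10.2 A.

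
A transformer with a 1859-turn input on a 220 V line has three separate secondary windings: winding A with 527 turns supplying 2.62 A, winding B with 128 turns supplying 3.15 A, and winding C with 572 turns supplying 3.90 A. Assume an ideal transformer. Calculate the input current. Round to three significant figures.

I_in ≈ 2.16 A

V_A = 220 × 527/1859 = 62.367 V; V_B = 220 × 128/1859 = 15.148 V; V_C = 220 × 572/1859 = 67.692 V.
P_out = V_A I_A + V_B I_B + V_C I_C = 62.367×2.62 + 15.148×3.15 + 67.692×3.90 = 163.40 + 47.716 + 264.00 = 475.12 W.
Ideal ⇒ P_in = P_out, so I_in = P_out/V_in = 475.12/220 = 2.16 A.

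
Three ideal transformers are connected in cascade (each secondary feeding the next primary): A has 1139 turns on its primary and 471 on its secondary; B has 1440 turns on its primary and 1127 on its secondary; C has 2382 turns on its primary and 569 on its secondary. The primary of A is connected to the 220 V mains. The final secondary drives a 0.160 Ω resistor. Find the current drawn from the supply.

I_supply ≈ 8.22 A

After A: V = 220.00 × 471/1139 = 90.975 V.
After B: V = 90.975 × 1127/1440 = 71.200 V.
After C: V = 71.200 × 569/2382 = 17.008 V.
I_load = 17.008/0.160 = 106.30 A, so P_out = 17.008 × 106.30 = 1807.9 W.
All ideal ⇒ P_in = P_out, so I_supply = 1807.9/220 = 8.22 A.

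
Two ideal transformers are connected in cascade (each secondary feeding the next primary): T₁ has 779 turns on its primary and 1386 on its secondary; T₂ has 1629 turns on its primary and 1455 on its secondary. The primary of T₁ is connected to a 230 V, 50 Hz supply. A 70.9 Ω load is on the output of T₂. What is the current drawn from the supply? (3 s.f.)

I_supply ≈ 8.19 A

After T₁: V = 230.00 × 1386/779 = 409.22 V.
After T₂: V = 409.22 × 1455/1629 = 365.51 V.
I_load = 365.51/70.9 = 5.1552 A, so P_out = 365.51 × 5.1552 = 1884.3 W.
All ideal ⇒ P_in = P_out, so I_supply = 1884.3/230 = 8.19 A.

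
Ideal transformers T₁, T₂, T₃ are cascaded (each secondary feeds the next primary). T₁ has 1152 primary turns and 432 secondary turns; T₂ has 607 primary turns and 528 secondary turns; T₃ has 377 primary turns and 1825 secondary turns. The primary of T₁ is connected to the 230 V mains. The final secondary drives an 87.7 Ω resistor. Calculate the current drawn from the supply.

I_supply ≈ 6.54 A

Secondary of T₁: V = 230.00 × 432/1152 = 86.250 V.
Secondary of T₂: V = 86.250 × 528/607 = 75.025 V.
Secondary of T₃: V = 75.025 × 1825/377 = 363.18 V.
I_load = 363.18/87.7 = 4.1412 A, so P_out = 363.18 × 4.1412 = 1504.0 W.
All ideal ⇒ P_in = P_out, so I_supply = 1504.0/230 = 6.54 A.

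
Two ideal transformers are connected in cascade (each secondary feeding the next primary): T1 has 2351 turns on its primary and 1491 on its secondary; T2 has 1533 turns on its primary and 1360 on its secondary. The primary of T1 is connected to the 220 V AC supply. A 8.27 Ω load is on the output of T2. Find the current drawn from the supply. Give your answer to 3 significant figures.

Secondary of T1: V = 220.00 × 1491/2351 = 139.52 V.
Secondary of T2: V = 139.52 × 1360/1533 = 123.78 V.
I_load = 123.78/8.27 = 14.967 A, so P_out = 123.78 × 14.967 = 1852.6 W.
All ideal ⇒ P_in = P_out, so I_supply = 1852.6/220 = 8.42 A.

I_supply ≈ 8.42 A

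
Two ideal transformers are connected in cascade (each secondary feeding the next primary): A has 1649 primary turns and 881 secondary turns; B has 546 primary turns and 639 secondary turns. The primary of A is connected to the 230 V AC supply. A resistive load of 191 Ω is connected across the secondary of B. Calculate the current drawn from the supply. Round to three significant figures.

After A: V = 230.00 × 881/1649 = 122.88 V.
After B: V = 122.88 × 639/546 = 143.81 V.
I_load = 143.81/191 = 0.75294 A, so P_out = 143.81 × 0.75294 = 108.28 W.
All ideal ⇒ P_in = P_out, so I_supply = 108.28/230 = 0.471 A.

I_supply ≈ 0.471 A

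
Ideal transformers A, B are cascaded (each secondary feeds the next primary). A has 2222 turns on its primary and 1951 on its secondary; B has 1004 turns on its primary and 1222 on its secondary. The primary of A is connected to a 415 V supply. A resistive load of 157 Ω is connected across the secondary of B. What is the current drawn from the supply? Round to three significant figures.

I_supply ≈ 3.02 A

Secondary of A: V = 415.00 × 1951/2222 = 364.39 V.
Secondary of B: V = 364.39 × 1222/1004 = 443.51 V.
I_load = 443.51/157 = 2.8249 A, so P_out = 443.51 × 2.8249 = 1252.8 W.
All ideal ⇒ P_in = P_out, so I_supply = 1252.8/415 = 3.02 A.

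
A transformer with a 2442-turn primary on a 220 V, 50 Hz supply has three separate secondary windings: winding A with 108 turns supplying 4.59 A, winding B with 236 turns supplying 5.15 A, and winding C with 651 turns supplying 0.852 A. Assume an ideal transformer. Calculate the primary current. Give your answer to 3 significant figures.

I_p ≈ 0.928 A

V_A = 220 × 108/2442 = 9.7297 V; V_B = 220 × 236/2442 = 21.261 V; V_C = 220 × 651/2442 = 58.649 V.
P_out = V_A I_A + V_B I_B + V_C I_C = 9.7297×4.59 + 21.261×5.15 + 58.649×0.852 = 44.659 + 109.50 + 49.969 = 204.12 W.
Ideal ⇒ P_in = P_out, so I_p = P_out/V_p = 204.12/220 = 0.928 A.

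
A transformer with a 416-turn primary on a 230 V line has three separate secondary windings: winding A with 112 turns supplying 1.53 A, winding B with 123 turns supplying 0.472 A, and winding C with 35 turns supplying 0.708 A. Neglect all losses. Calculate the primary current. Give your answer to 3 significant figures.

V_A = 230 × 112/416 = 61.923 V; V_B = 230 × 123/416 = 68.005 V; V_C = 230 × 35/416 = 19.351 V.
P_out = V_A I_A + V_B I_B + V_C I_C = 61.923×1.53 + 68.005×0.472 + 19.351×0.708 = 94.742 + 32.098 + 13.700 = 140.54 W.
Ideal ⇒ P_in = P_out, so I_p = P_out/V_p = 140.54/230 = 0.611 A.

I_p ≈ 0.611 A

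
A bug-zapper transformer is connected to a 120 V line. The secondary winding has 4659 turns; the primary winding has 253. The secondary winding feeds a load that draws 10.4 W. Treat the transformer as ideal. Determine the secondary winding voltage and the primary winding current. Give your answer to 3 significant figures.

V_s = V_p × N_s/N_p = 120 × 4659/253 = 2209.8 V.
I_s = P/V_s = 10.4/2209.8 = 0.0047063 A.
I_p = I_s × N_s/N_p = 0.0047063 × 4659/253 = 0.0867 A.

V_s ≈ 2210 V, I_p ≈ 0.0867 A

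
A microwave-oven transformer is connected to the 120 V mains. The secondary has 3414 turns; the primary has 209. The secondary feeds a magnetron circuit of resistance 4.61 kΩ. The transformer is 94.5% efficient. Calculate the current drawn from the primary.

I_p ≈ 7.35 A

V_s = 120 × 3414/209 = 1960.2 V.
I_s = V_s/R = 1960.2/4610 = 0.42520 A.
P_out = V_s I_s = 1960.2 × 0.42520 = 833.48 W.
P_in = P_out/η = 833.48/0.945 = 881.99 W.
I_p = P_in/V_p = 881.99/120 = 7.35 A.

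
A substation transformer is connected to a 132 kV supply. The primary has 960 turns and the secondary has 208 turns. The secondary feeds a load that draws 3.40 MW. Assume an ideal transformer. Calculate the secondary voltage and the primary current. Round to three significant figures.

V_s = V_p × N_s/N_p = 132000 × 208/960 = 28600 V.
I_s = P/V_s = 3.40×10^6/28600 = 118.88 A.
I_p = I_s × N_s/N_p = 118.88 × 208/960 = 25.8 A.

V_s ≈ 28600 V, I_p ≈ 25.8 A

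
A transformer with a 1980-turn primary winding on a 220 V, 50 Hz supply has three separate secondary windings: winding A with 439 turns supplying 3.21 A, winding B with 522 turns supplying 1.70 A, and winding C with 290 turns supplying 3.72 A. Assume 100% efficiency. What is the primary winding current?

V_A = 220 × 439/1980 = 48.778 V; V_B = 220 × 522/1980 = 58.000 V; V_C = 220 × 290/1980 = 32.222 V.
P_out = V_A I_A + V_B I_B + V_C I_C = 48.778×3.21 + 58.000×1.70 + 32.222×3.72 = 156.58 + 98.600 + 119.87 = 375.04 W.
Ideal ⇒ P_in = P_out, so I_p = P_out/V_p = 375.04/220 = 1.70 A.

I_p ≈ 1.70 A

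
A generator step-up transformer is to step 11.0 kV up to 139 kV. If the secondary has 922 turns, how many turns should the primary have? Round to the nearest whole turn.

N_p/N_s = V_p/V_s, so N_p = 922 × 11000/139000 = 73.0 ≈ 73 turns.

N_p = 73 turns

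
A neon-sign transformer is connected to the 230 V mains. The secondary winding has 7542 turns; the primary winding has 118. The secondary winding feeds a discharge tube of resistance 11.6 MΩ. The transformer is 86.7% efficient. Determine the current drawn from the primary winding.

V_s = 230 × 7542/118 = 14701 V.
I_s = V_s/R = 14701/(1.16×10^7) = 0.0012673 A.
P_out = V_s I_s = 14701 × 0.0012673 = 18.630 W.
P_in = P_out/η = 18.630/0.867 = 21.488 W.
I_p = P_in/V_p = 21.488/230 = 0.0934 A.

I_p ≈ 0.0934 A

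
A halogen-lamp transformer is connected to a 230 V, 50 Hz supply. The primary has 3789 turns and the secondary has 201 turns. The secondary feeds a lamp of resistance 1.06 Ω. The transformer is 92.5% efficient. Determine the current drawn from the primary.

I_p ≈ 0.660 A

V_s = 230 × 201/3789 = 12.201 V.
I_s = V_s/R = 12.201/1.06 = 11.510 A.
P_out = V_s I_s = 12.201 × 11.510 = 140.44 W.
P_in = P_out/η = 140.44/0.925 = 151.83 W.
I_p = P_in/V_p = 151.83/230 = 0.660 A.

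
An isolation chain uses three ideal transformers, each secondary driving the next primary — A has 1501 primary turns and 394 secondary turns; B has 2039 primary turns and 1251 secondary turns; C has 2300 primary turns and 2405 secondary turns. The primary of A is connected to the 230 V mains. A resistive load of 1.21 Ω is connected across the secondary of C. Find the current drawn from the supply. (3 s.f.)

Secondary of A: V = 230.00 × 394/1501 = 60.373 V.
Secondary of B: V = 60.373 × 1251/2039 = 37.041 V.
Secondary of C: V = 37.041 × 2405/2300 = 38.732 V.
I_load = 38.732/1.21 = 32.010 A, so P_out = 38.732 × 32.010 = 1239.8 W.
All ideal ⇒ P_in = P_out, so I_supply = 1239.8/230 = 5.39 A.

I_supply ≈ 5.39 A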